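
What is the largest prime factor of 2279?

2279 = 43 · 53
53 is prime.
So 2279 = 43 · 53; the largest prime factor is 53.

53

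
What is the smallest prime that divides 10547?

10547 is odd.
Digit sum 17, not divisible by 3.
Ends in 7: not divisible by 5.
7: 10547 = 7·1506 + 5
11: 10547 = 11·958 + 9
13: 10547 = 13·811 + 4
17: 10547 = 17·620 + 7
19: 10547 = 19·555 + 2
23: 10547 = 23·458 + 13
29: 10547 = 29·363 + 20
31: 10547 = 31·340 + 7
37: 10547 = 37·285 + 2
41: 10547 = 41·257 + 10
43: 10547 = 43·245 + 12
47: 10547 = 47·224 + 19
53: 10547 = 53·199

53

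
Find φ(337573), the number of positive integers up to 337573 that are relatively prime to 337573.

314928

Factor: 337573 = 19 · 109 · 163.
φ(337573) = (19−1) · (109−1) · (163−1) = 18 · 108 · 162 = 314928.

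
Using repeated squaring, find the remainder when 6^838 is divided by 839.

6^1 ≡ 6 (mod 839)
6^2 ≡ 6^2 = 36 ≡ 36 (mod 839)
6^4 ≡ 36^2 = 1296 ≡ 457 (mod 839)
6^8 ≡ 457^2 = 208849 ≡ 777 (mod 839)
6^16 ≡ 777^2 = 603729 ≡ 488 (mod 839)
6^32 ≡ 488^2 = 238144 ≡ 707 (mod 839)
6^64 ≡ 707^2 = 499849 ≡ 644 (mod 839)
6^128 ≡ 644^2 = 414736 ≡ 270 (mod 839)
6^256 ≡ 270^2 = 72900 ≡ 746 (mod 839)
6^512 ≡ 746^2 = 556516 ≡ 259 (mod 839)
838 = 512 + 256 + 64 + 4 + 2 in binary powers of 2.
So 6^838 ≡ 259 · 746 · 644 · 457 · 36 ≡ 1 (mod 839).
Since the result is 1, base 6 gives no evidence that 839 is composite.

1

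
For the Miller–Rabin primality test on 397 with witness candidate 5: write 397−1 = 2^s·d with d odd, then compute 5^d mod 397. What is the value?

334

397 − 1 = 396 = 2^2 · 99, so d = 99.
5^1 ≡ 5 (mod 397)
5^2 ≡ 5^2 = 25 ≡ 25 (mod 397)
5^4 ≡ 25^2 = 625 ≡ 228 (mod 397)
5^8 ≡ 228^2 = 51984 ≡ 374 (mod 397)
5^16 ≡ 374^2 = 139876 ≡ 132 (mod 397)
5^32 ≡ 132^2 = 17424 ≡ 353 (mod 397)
5^64 ≡ 353^2 = 124609 ≡ 348 (mod 397)
99 = 64 + 32 + 2 + 1 in binary powers of 2.
So 5^99 ≡ 348 · 353 · 25 · 5 ≡ 334 (mod 397).
Squaring chain: 334 → 396; reaches −1, so base 5 does not prove 397 composite.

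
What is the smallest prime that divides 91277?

91277 is odd.
Digit sum 26, not divisible by 3.
Ends in 7: not divisible by 5.
7: 91277 = 7·13039 + 4
11: 91277 = 11·8297 + 10
13: 91277 = 13·7021 + 4
17: 91277 = 17·5369 + 4
19: 91277 = 19·4804 + 1
23: 91277 = 23·3968 + 13
29: 91277 = 29·3147 + 14
31: 91277 = 31·2944 + 13
37: 91277 = 37·2466 + 35
41: 91277 = 41·2226 + 11
43: 91277 = 43·2122 + 31
47: 91277 = 47·1942 + 3
53: 91277 = 53·1722 + 11
59: 91277 = 59·1547 + 4
61: 91277 = 61·1496 + 21
67: 91277 = 67·1362 + 23
71: 91277 = 71·1285 + 42
73: 91277 = 73·1250 + 27
79: 91277 = 79·1155 + 32
83: 91277 = 83·1099 + 60
89: 91277 = 89·1025 + 52
97: 91277 = 97·941

97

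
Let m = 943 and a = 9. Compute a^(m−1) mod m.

901

9^1 ≡ 9 (mod 943)
9^2 ≡ 9^2 = 81 ≡ 81 (mod 943)
9^4 ≡ 81^2 = 6561 ≡ 903 (mod 943)
9^8 ≡ 903^2 = 815409 ≡ 657 (mod 943)
9^16 ≡ 657^2 = 431649 ≡ 698 (mod 943)
9^32 ≡ 698^2 = 487204 ≡ 616 (mod 943)
9^64 ≡ 616^2 = 379456 ≡ 370 (mod 943)
9^128 ≡ 370^2 = 136900 ≡ 165 (mod 943)
9^256 ≡ 165^2 = 27225 ≡ 821 (mod 943)
9^512 ≡ 821^2 = 674041 ≡ 739 (mod 943)
942 = 512 + 256 + 128 + 32 + 8 + 4 + 2 in binary powers of 2.
So 9^942 ≡ 739 · 821 · 165 · 616 · 657 · 903 · 81 ≡ 901 (mod 943).
Since 901 ≠ 1, base 9 is a Fermat witness: 943 is composite.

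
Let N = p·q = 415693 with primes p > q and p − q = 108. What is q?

Since p = q + 108, we have 415693 = q(q + 108), so q² + 108q − 415693 = 0.
Discriminant: 108² + 4·415693 = 11664 + 1662772 = 1674436; √1674436 = 1294.
q = (−108 + 1294)/2 = 593, and p = q + 108 = 701.
Check: 593 · 701 = 415693.

593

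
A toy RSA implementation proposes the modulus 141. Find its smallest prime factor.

3

141 is odd.
Digit sum 6, divisible by 3.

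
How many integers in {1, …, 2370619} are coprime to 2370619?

Factor: 2370619 = 71 · 173 · 193.
φ(2370619) = (71−1) · (173−1) · (193−1) = 70 · 172 · 192 = 2311680.

2311680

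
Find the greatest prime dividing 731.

731 = 17 · 43
43 is prime.
So 731 = 17 · 43; the largest prime factor is 43.

43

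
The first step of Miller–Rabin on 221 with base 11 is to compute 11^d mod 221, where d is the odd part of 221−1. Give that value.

54

221 − 1 = 220 = 2^2 · 55, so d = 55.
11^1 ≡ 11 (mod 221)
11^2 ≡ 11^2 = 121 ≡ 121 (mod 221)
11^4 ≡ 121^2 = 14641 ≡ 55 (mod 221)
11^8 ≡ 55^2 = 3025 ≡ 152 (mod 221)
11^16 ≡ 152^2 = 23104 ≡ 120 (mod 221)
11^32 ≡ 120^2 = 14400 ≡ 35 (mod 221)
55 = 32 + 16 + 4 + 2 + 1 in binary powers of 2.
So 11^55 ≡ 35 · 120 · 55 · 121 · 11 ≡ 54 (mod 221).
Squaring chain: 54 → 43; never reaches −1, so base 11 is a Miller–Rabin witness that 221 is composite.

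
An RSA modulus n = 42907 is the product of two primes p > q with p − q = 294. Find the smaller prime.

107

Since p = q + 294, we have 42907 = q(q + 294), so q² + 294q − 42907 = 0.
Discriminant: 294² + 4·42907 = 86436 + 171628 = 258064; √258064 = 508.
q = (−294 + 508)/2 = 107, and p = q + 294 = 401.
Check: 107 · 401 = 42907.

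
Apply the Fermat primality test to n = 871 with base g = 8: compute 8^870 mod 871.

8^1 ≡ 8 (mod 871)
8^2 ≡ 8^2 = 64 ≡ 64 (mod 871)
8^4 ≡ 64^2 = 4096 ≡ 612 (mod 871)
8^8 ≡ 612^2 = 374544 ≡ 14 (mod 871)
8^16 ≡ 14^2 = 196 ≡ 196 (mod 871)
8^32 ≡ 196^2 = 38416 ≡ 92 (mod 871)
8^64 ≡ 92^2 = 8464 ≡ 625 (mod 871)
8^128 ≡ 625^2 = 390625 ≡ 417 (mod 871)
8^256 ≡ 417^2 = 173889 ≡ 560 (mod 871)
8^512 ≡ 560^2 = 313600 ≡ 40 (mod 871)
870 = 512 + 256 + 64 + 32 + 4 + 2 in binary powers of 2.
So 8^870 ≡ 40 · 560 · 625 · 92 · 612 · 64 ≡ 662 (mod 871).
Since 662 ≠ 1, base 8 is a Fermat witness: 871 is composite.

662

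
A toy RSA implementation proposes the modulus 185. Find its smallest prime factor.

5

185 is odd.
Digit sum 14, not divisible by 3.
Ends in 5: divisible by 5.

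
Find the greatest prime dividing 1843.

1843 = 19 · 97
97 is prime.
So 1843 = 19 · 97; the largest prime factor is 97.

97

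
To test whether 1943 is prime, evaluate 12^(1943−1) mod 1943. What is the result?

12^1 ≡ 12 (mod 1943)
12^2 ≡ 12^2 = 144 ≡ 144 (mod 1943)
12^4 ≡ 144^2 = 20736 ≡ 1306 (mod 1943)
12^8 ≡ 1306^2 = 1705636 ≡ 1625 (mod 1943)
12^16 ≡ 1625^2 = 2640625 ≡ 88 (mod 1943)
12^32 ≡ 88^2 = 7744 ≡ 1915 (mod 1943)
12^64 ≡ 1915^2 = 3667225 ≡ 784 (mod 1943)
12^128 ≡ 784^2 = 614656 ≡ 668 (mod 1943)
12^256 ≡ 668^2 = 446224 ≡ 1277 (mod 1943)
12^512 ≡ 1277^2 = 1630729 ≡ 552 (mod 1943)
12^1024 ≡ 552^2 = 304704 ≡ 1596 (mod 1943)
1942 = 1024 + 512 + 256 + 128 + 16 + 4 + 2 in binary powers of 2.
So 12^1942 ≡ 1596 · 552 · 1277 · 668 · 88 · 1306 · 144 ≡ 927 (mod 1943).
Since 927 ≠ 1, base 12 is a Fermat witness: 1943 is composite.

927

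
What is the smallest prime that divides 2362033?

2362033 is odd.
Digit sum 19, not divisible by 3.
Ends in 3: not divisible by 5.
7: 2362033 = 7·337433 + 2
11: 2362033 = 11·214730 + 3
13: 2362033 = 13·181694 + 11
17: 2362033 = 17·138943 + 2
19: 2362033 = 19·124317 + 10
23: 2362033 = 23·102697 + 2
29: 2362033 = 29·81449 + 12
31: 2362033 = 31·76194 + 19
37: 2362033 = 37·63838 + 27
41: 2362033 = 41·57610 + 23
43: 2362033 = 43·54931

43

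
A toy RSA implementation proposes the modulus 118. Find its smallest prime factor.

2

118 is even: 2 divides it.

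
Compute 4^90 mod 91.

1

4^1 ≡ 4 (mod 91)
4^2 ≡ 4^2 = 16 ≡ 16 (mod 91)
4^4 ≡ 16^2 = 256 ≡ 74 (mod 91)
4^8 ≡ 74^2 = 5476 ≡ 16 (mod 91)
4^16 ≡ 16^2 = 256 ≡ 74 (mod 91)
4^32 ≡ 74^2 = 5476 ≡ 16 (mod 91)
4^64 ≡ 16^2 = 256 ≡ 74 (mod 91)
90 = 64 + 16 + 8 + 2 in binary powers of 2.
So 4^90 ≡ 74 · 74 · 16 · 16 ≡ 1 (mod 91).
Since the result is 1, base 4 gives no evidence that 91 is composite.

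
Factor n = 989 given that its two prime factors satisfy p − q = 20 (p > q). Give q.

23

Since p = q + 20, we have 989 = q(q + 20), so q² + 20q − 989 = 0.
Discriminant: 20² + 4·989 = 400 + 3956 = 4356; √4356 = 66.
q = (−20 + 66)/2 = 23, and p = q + 20 = 43.
Check: 23 · 43 = 989.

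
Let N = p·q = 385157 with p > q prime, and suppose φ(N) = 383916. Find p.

φ(n) = (p−1)(q−1) = n − (p+q) + 1, so p + q = 385157 − 383916 + 1 = 1242.
p and q are the roots of t² − 1242t + 385157 = 0.
Discriminant: 1242² − 4·385157 = 1542564 − 1540628 = 1936; √1936 = 44.
q = (1242 − 44)/2 = 599, p = (1242 + 44)/2 = 643.
Check: 599 · 643 = 385157.

643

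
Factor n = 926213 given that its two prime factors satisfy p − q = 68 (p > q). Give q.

929

Since p = q + 68, we have 926213 = q(q + 68), so q² + 68q − 926213 = 0.
Discriminant: 68² + 4·926213 = 4624 + 3704852 = 3709476; √3709476 = 1926.
q = (−68 + 1926)/2 = 929, and p = q + 68 = 997.
Check: 929 · 997 = 926213.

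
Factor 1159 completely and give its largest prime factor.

1159 = 19 · 61
61 is prime.
So 1159 = 19 · 61; the largest prime factor is 61.

61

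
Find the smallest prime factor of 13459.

13459 is odd.
Digit sum 22, not divisible by 3.
Ends in 9: not divisible by 5.
7: 13459 = 7·1922 + 5
11: 13459 = 11·1223 + 6
13: 13459 = 13·1035 + 4
17: 13459 = 17·791 + 12
19: 13459 = 19·708 + 7
23: 13459 = 23·585 + 4
29: 13459 = 29·464 + 3
31: 13459 = 31·434 + 5
37: 13459 = 37·363 + 28
41: 13459 = 41·328 + 11
43: 13459 = 43·313

43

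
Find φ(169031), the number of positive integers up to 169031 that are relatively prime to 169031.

Factor: 169031 = 17 · 61 · 163.
φ(169031) = (17−1) · (61−1) · (163−1) = 16 · 60 · 162 = 155520.

155520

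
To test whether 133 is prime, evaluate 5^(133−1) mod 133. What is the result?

64

5^1 ≡ 5 (mod 133)
5^2 ≡ 5^2 = 25 ≡ 25 (mod 133)
5^4 ≡ 25^2 = 625 ≡ 93 (mod 133)
5^8 ≡ 93^2 = 8649 ≡ 4 (mod 133)
5^16 ≡ 4^2 = 16 ≡ 16 (mod 133)
5^32 ≡ 16^2 = 256 ≡ 123 (mod 133)
5^64 ≡ 123^2 = 15129 ≡ 100 (mod 133)
5^128 ≡ 100^2 = 10000 ≡ 25 (mod 133)
132 = 128 + 4 in binary powers of 2.
So 5^132 ≡ 25 · 93 ≡ 64 (mod 133).
Since 64 ≠ 1, base 5 is a Fermat witness: 133 is composite.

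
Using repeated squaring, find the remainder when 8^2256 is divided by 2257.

1925

8^1 ≡ 8 (mod 2257)
8^2 ≡ 8^2 = 64 ≡ 64 (mod 2257)
8^4 ≡ 64^2 = 4096 ≡ 1839 (mod 2257)
8^8 ≡ 1839^2 = 3381921 ≡ 935 (mod 2257)
8^16 ≡ 935^2 = 874225 ≡ 766 (mod 2257)
8^32 ≡ 766^2 = 586756 ≡ 2193 (mod 2257)
8^64 ≡ 2193^2 = 4809249 ≡ 1839 (mod 2257)
8^128 ≡ 1839^2 = 3381921 ≡ 935 (mod 2257)
8^256 ≡ 935^2 = 874225 ≡ 766 (mod 2257)
8^512 ≡ 766^2 = 586756 ≡ 2193 (mod 2257)
8^1024 ≡ 2193^2 = 4809249 ≡ 1839 (mod 2257)
8^2048 ≡ 1839^2 = 3381921 ≡ 935 (mod 2257)
2256 = 2048 + 128 + 64 + 16 in binary powers of 2.
So 8^2256 ≡ 935 · 935 · 1839 · 766 ≡ 1925 (mod 2257).
Since 1925 ≠ 1, base 8 is a Fermat witness: 2257 is composite.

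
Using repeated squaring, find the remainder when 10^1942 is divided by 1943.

992

10^1 ≡ 10 (mod 1943)
10^2 ≡ 10^2 = 100 ≡ 100 (mod 1943)
10^4 ≡ 100^2 = 10000 ≡ 285 (mod 1943)
10^8 ≡ 285^2 = 81225 ≡ 1562 (mod 1943)
10^16 ≡ 1562^2 = 2439844 ≡ 1379 (mod 1943)
10^32 ≡ 1379^2 = 1901641 ≡ 1387 (mod 1943)
10^64 ≡ 1387^2 = 1923769 ≡ 199 (mod 1943)
10^128 ≡ 199^2 = 39601 ≡ 741 (mod 1943)
10^256 ≡ 741^2 = 549081 ≡ 1155 (mod 1943)
10^512 ≡ 1155^2 = 1334025 ≡ 1127 (mod 1943)
10^1024 ≡ 1127^2 = 1270129 ≡ 1350 (mod 1943)
1942 = 1024 + 512 + 256 + 128 + 16 + 4 + 2 in binary powers of 2.
So 10^1942 ≡ 1350 · 1127 · 1155 · 741 · 1379 · 285 · 100 ≡ 992 (mod 1943).
Since 992 ≠ 1, base 10 is a Fermat witness: 1943 is composite.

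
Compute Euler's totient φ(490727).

468832

Factor: 490727 = 47 · 53 · 197.
φ(490727) = (47−1) · (53−1) · (197−1) = 46 · 52 · 196 = 468832.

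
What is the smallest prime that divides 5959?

5959 is odd.
Digit sum 28, not divisible by 3.
Ends in 9: not divisible by 5.
7: 5959 = 7·851 + 2
11: 5959 = 11·541 + 8
13: 5959 = 13·458 + 5
17: 5959 = 17·350 + 9
19: 5959 = 19·313 + 12
23: 5959 = 23·259 + 2
29: 5959 = 29·205 + 14
31: 5959 = 31·192 + 7
37: 5959 = 37·161 + 2
41: 5959 = 41·145 + 14
43: 5959 = 43·138 + 25
47: 5959 = 47·126 + 37
53: 5959 = 53·112 + 23
59: 5959 = 59·101

59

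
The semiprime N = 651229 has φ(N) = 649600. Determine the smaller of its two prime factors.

701

φ(n) = (p−1)(q−1) = n − (p+q) + 1, so p + q = 651229 − 649600 + 1 = 1630.
p and q are the roots of t² − 1630t + 651229 = 0.
Discriminant: 1630² − 4·651229 = 2656900 − 2604916 = 51984; √51984 = 228.
q = (1630 − 228)/2 = 701, p = (1630 + 228)/2 = 929.
Check: 701 · 929 = 651229.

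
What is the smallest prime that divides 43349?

43349 is odd.
Digit sum 23, not divisible by 3.
Ends in 9: not divisible by 5.
7: 43349 = 7·6192 + 5
11: 43349 = 11·3940 + 9
13: 43349 = 13·3334 + 7
17: 43349 = 17·2549 + 16
19: 43349 = 19·2281 + 10
23: 43349 = 23·1884 + 17
29: 43349 = 29·1494 + 23
31: 43349 = 31·1398 + 11
37: 43349 = 37·1171 + 22
41: 43349 = 41·1057 + 12
43: 43349 = 43·1008 + 5
47: 43349 = 47·922 + 15
53: 43349 = 53·817 + 48
59: 43349 = 59·734 + 43
61: 43349 = 61·710 + 39
67: 43349 = 67·647

67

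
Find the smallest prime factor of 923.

923 is odd.
Digit sum 14, not divisible by 3.
Ends in 3: not divisible by 5.
7: 923 = 7·131 + 6
11: 923 = 11·83 + 10
13: 923 = 13·71

13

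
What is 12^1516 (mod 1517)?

127

12^1 ≡ 12 (mod 1517)
12^2 ≡ 12^2 = 144 ≡ 144 (mod 1517)
12^4 ≡ 144^2 = 20736 ≡ 1015 (mod 1517)
12^8 ≡ 1015^2 = 1030225 ≡ 182 (mod 1517)
12^16 ≡ 182^2 = 33124 ≡ 1267 (mod 1517)
12^32 ≡ 1267^2 = 1605289 ≡ 303 (mod 1517)
12^64 ≡ 303^2 = 91809 ≡ 789 (mod 1517)
12^128 ≡ 789^2 = 622521 ≡ 551 (mod 1517)
12^256 ≡ 551^2 = 303601 ≡ 201 (mod 1517)
12^512 ≡ 201^2 = 40401 ≡ 959 (mod 1517)
12^1024 ≡ 959^2 = 919681 ≡ 379 (mod 1517)
1516 = 1024 + 256 + 128 + 64 + 32 + 8 + 4 in binary powers of 2.
So 12^1516 ≡ 379 · 201 · 551 · 789 · 303 · 182 · 1015 ≡ 127 (mod 1517).
Since 127 ≠ 1, base 12 is a Fermat witness: 1517 is composite.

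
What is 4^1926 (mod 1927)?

4^1 ≡ 4 (mod 1927)
4^2 ≡ 4^2 = 16 ≡ 16 (mod 1927)
4^4 ≡ 16^2 = 256 ≡ 256 (mod 1927)
4^8 ≡ 256^2 = 65536 ≡ 18 (mod 1927)
4^16 ≡ 18^2 = 324 ≡ 324 (mod 1927)
4^32 ≡ 324^2 = 104976 ≡ 918 (mod 1927)
4^64 ≡ 918^2 = 842724 ≡ 625 (mod 1927)
4^128 ≡ 625^2 = 390625 ≡ 1371 (mod 1927)
4^256 ≡ 1371^2 = 1879641 ≡ 816 (mod 1927)
4^512 ≡ 816^2 = 665856 ≡ 1041 (mod 1927)
4^1024 ≡ 1041^2 = 1083681 ≡ 707 (mod 1927)
1926 = 1024 + 512 + 256 + 128 + 4 + 2 in binary powers of 2.
So 4^1926 ≡ 707 · 1041 · 816 · 1371 · 256 · 16 ≡ 1390 (mod 1927).
Since 1390 ≠ 1, base 4 is a Fermat witness: 1927 is composite.

1390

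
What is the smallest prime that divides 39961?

39961 is odd.
Digit sum 28, not divisible by 3.
Ends in 1: not divisible by 5.
7: 39961 = 7·5708 + 5
11: 39961 = 11·3632 + 9
13: 39961 = 13·3073 + 12
17: 39961 = 17·2350 + 11
19: 39961 = 19·2103 + 4
23: 39961 = 23·1737 + 10
29: 39961 = 29·1377 + 28
31: 39961 = 31·1289 + 2
37: 39961 = 37·1080 + 1
41: 39961 = 41·974 + 27
43: 39961 = 43·929 + 14
47: 39961 = 47·850 + 11
53: 39961 = 53·753 + 52
59: 39961 = 59·677 + 18
61: 39961 = 61·655 + 6
67: 39961 = 67·596 + 29
71: 39961 = 71·562 + 59
73: 39961 = 73·547 + 30
79: 39961 = 79·505 + 66
83: 39961 = 83·481 + 38
89: 39961 = 89·449

89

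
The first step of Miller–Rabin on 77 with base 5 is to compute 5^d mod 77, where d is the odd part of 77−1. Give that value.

77 − 1 = 76 = 2^2 · 19, so d = 19.
5^1 ≡ 5 (mod 77)
5^2 ≡ 5^2 = 25 ≡ 25 (mod 77)
5^4 ≡ 25^2 = 625 ≡ 9 (mod 77)
5^8 ≡ 9^2 = 81 ≡ 4 (mod 77)
5^16 ≡ 4^2 = 16 ≡ 16 (mod 77)
19 = 16 + 2 + 1 in binary powers of 2.
So 5^19 ≡ 16 · 25 · 5 ≡ 75 (mod 77).
Squaring chain: 75 → 4; never reaches −1, so base 5 is a Miller–Rabin witness that 77 is composite.

75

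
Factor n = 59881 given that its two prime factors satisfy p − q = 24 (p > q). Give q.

Since p = q + 24, we have 59881 = q(q + 24), so q² + 24q − 59881 = 0.
Discriminant: 24² + 4·59881 = 576 + 239524 = 240100; √240100 = 490.
q = (−24 + 490)/2 = 233, and p = q + 24 = 257.
Check: 233 · 257 = 59881.

233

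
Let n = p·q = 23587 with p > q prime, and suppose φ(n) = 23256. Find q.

φ(n) = (p−1)(q−1) = n − (p+q) + 1, so p + q = 23587 − 23256 + 1 = 332.
p and q are the roots of t² − 332t + 23587 = 0.
Discriminant: 332² − 4·23587 = 110224 − 94348 = 15876; √15876 = 126.
q = (332 − 126)/2 = 103, p = (332 + 126)/2 = 229.
Check: 103 · 229 = 23587.

103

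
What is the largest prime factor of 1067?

97

1067 = 11 · 97
97 is prime.
So 1067 = 11 · 97; the largest prime factor is 97.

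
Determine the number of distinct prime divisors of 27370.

27370 = 2 · 13685
13685 = 5 · 2737
2737 = 7 · 391
391 = 17 · 23
27370 = 2 · 5 · 7 · 17 · 23, which has 5 distinct prime factors.

5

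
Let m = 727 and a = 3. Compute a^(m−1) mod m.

3^1 ≡ 3 (mod 727)
3^2 ≡ 3^2 = 9 ≡ 9 (mod 727)
3^4 ≡ 9^2 = 81 ≡ 81 (mod 727)
3^8 ≡ 81^2 = 6561 ≡ 18 (mod 727)
3^16 ≡ 18^2 = 324 ≡ 324 (mod 727)
3^32 ≡ 324^2 = 104976 ≡ 288 (mod 727)
3^64 ≡ 288^2 = 82944 ≡ 66 (mod 727)
3^128 ≡ 66^2 = 4356 ≡ 721 (mod 727)
3^256 ≡ 721^2 = 519841 ≡ 36 (mod 727)
3^512 ≡ 36^2 = 1296 ≡ 569 (mod 727)
726 = 512 + 128 + 64 + 16 + 4 + 2 in binary powers of 2.
So 3^726 ≡ 569 · 721 · 66 · 324 · 81 · 9 ≡ 1 (mod 727).
Since the result is 1, base 3 gives no evidence that 727 is composite.

1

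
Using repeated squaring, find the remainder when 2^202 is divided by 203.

2^1 ≡ 2 (mod 203)
2^2 ≡ 2^2 = 4 ≡ 4 (mod 203)
2^4 ≡ 4^2 = 16 ≡ 16 (mod 203)
2^8 ≡ 16^2 = 256 ≡ 53 (mod 203)
2^16 ≡ 53^2 = 2809 ≡ 170 (mod 203)
2^32 ≡ 170^2 = 28900 ≡ 74 (mod 203)
2^64 ≡ 74^2 = 5476 ≡ 198 (mod 203)
2^128 ≡ 198^2 = 39204 ≡ 25 (mod 203)
202 = 128 + 64 + 8 + 2 in binary powers of 2.
So 2^202 ≡ 25 · 198 · 53 · 4 ≡ 93 (mod 203).
Since 93 ≠ 1, base 2 is a Fermat witness: 203 is composite.

93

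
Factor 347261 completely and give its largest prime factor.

347261 = 67 · 5183
5183 = 71 · 73
73 is prime.
So 347261 = 67 · 71 · 73; the largest prime factor is 73.

73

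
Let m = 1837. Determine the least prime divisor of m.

11

1837 is odd.
Digit sum 19, not divisible by 3.
Ends in 7: not divisible by 5.
7: 1837 = 7·262 + 3
11: 1837 = 11·167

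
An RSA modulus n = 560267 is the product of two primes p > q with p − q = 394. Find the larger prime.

Since p = q + 394, we have 560267 = q(q + 394), so q² + 394q − 560267 = 0.
Discriminant: 394² + 4·560267 = 155236 + 2241068 = 2396304; √2396304 = 1548.
q = (−394 + 1548)/2 = 577, and p = q + 394 = 971.
Check: 577 · 971 = 560267.

971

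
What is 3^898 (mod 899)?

3^1 ≡ 3 (mod 899)
3^2 ≡ 3^2 = 9 ≡ 9 (mod 899)
3^4 ≡ 9^2 = 81 ≡ 81 (mod 899)
3^8 ≡ 81^2 = 6561 ≡ 268 (mod 899)
3^16 ≡ 268^2 = 71824 ≡ 803 (mod 899)
3^32 ≡ 803^2 = 644809 ≡ 226 (mod 899)
3^64 ≡ 226^2 = 51076 ≡ 732 (mod 899)
3^128 ≡ 732^2 = 535824 ≡ 20 (mod 899)
3^256 ≡ 20^2 = 400 ≡ 400 (mod 899)
3^512 ≡ 400^2 = 160000 ≡ 877 (mod 899)
898 = 512 + 256 + 128 + 2 in binary powers of 2.
So 3^898 ≡ 877 · 400 · 20 · 9 ≡ 38 (mod 899).
Since 38 ≠ 1, base 3 is a Fermat witness: 899 is composite.

38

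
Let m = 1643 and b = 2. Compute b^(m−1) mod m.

2^1 ≡ 2 (mod 1643)
2^2 ≡ 2^2 = 4 ≡ 4 (mod 1643)
2^4 ≡ 4^2 = 16 ≡ 16 (mod 1643)
2^8 ≡ 16^2 = 256 ≡ 256 (mod 1643)
2^16 ≡ 256^2 = 65536 ≡ 1459 (mod 1643)
2^32 ≡ 1459^2 = 2128681 ≡ 996 (mod 1643)
2^64 ≡ 996^2 = 992016 ≡ 1287 (mod 1643)
2^128 ≡ 1287^2 = 1656369 ≡ 225 (mod 1643)
2^256 ≡ 225^2 = 50625 ≡ 1335 (mod 1643)
2^512 ≡ 1335^2 = 1782225 ≡ 1213 (mod 1643)
2^1024 ≡ 1213^2 = 1471369 ≡ 884 (mod 1643)
1642 = 1024 + 512 + 64 + 32 + 8 + 2 in binary powers of 2.
So 2^1642 ≡ 884 · 1213 · 1287 · 996 · 256 · 4 ≡ 779 (mod 1643).
Since 779 ≠ 1, base 2 is a Fermat witness: 1643 is composite.

779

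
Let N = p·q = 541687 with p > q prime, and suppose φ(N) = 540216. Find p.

φ(n) = (p−1)(q−1) = n − (p+q) + 1, so p + q = 541687 − 540216 + 1 = 1472.
p and q are the roots of t² − 1472t + 541687 = 0.
Discriminant: 1472² − 4·541687 = 2166784 − 2166748 = 36; √36 = 6.
q = (1472 − 6)/2 = 733, p = (1472 + 6)/2 = 739.
Check: 733 · 739 = 541687.

739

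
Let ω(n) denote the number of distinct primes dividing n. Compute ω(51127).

51127 = 29 · 1763
1763 = 41 · 43
51127 = 29 · 41 · 43, which has 3 distinct prime factors.

3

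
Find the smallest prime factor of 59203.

73

59203 is odd.
Digit sum 19, not divisible by 3.
Ends in 3: not divisible by 5.
7: 59203 = 7·8457 + 4
11: 59203 = 11·5382 + 1
13: 59203 = 13·4554 + 1
17: 59203 = 17·3482 + 9
19: 59203 = 19·3115 + 18
23: 59203 = 23·2574 + 1
29: 59203 = 29·2041 + 14
31: 59203 = 31·1909 + 24
37: 59203 = 37·1600 + 3
41: 59203 = 41·1443 + 40
43: 59203 = 43·1376 + 35
47: 59203 = 47·1259 + 30
53: 59203 = 53·1117 + 2
59: 59203 = 59·1003 + 26
61: 59203 = 61·970 + 33
67: 59203 = 67·883 + 42
71: 59203 = 71·833 + 60
73: 59203 = 73·811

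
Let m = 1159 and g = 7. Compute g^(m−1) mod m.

723

7^1 ≡ 7 (mod 1159)
7^2 ≡ 7^2 = 49 ≡ 49 (mod 1159)
7^4 ≡ 49^2 = 2401 ≡ 83 (mod 1159)
7^8 ≡ 83^2 = 6889 ≡ 1094 (mod 1159)
7^16 ≡ 1094^2 = 1196836 ≡ 748 (mod 1159)
7^32 ≡ 748^2 = 559504 ≡ 866 (mod 1159)
7^64 ≡ 866^2 = 749956 ≡ 83 (mod 1159)
7^128 ≡ 83^2 = 6889 ≡ 1094 (mod 1159)
7^256 ≡ 1094^2 = 1196836 ≡ 748 (mod 1159)
7^512 ≡ 748^2 = 559504 ≡ 866 (mod 1159)
7^1024 ≡ 866^2 = 749956 ≡ 83 (mod 1159)
1158 = 1024 + 128 + 4 + 2 in binary powers of 2.
So 7^1158 ≡ 83 · 1094 · 83 · 49 ≡ 723 (mod 1159).
Since 723 ≠ 1, base 7 is a Fermat witness: 1159 is composite.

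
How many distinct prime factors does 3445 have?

3445 = 5 · 689
689 = 13 · 53
3445 = 5 · 13 · 53, which has 3 distinct prime factors.

3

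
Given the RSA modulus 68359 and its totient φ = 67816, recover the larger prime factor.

347

φ(n) = (p−1)(q−1) = n − (p+q) + 1, so p + q = 68359 − 67816 + 1 = 544.
p and q are the roots of t² − 544t + 68359 = 0.
Discriminant: 544² − 4·68359 = 295936 − 273436 = 22500; √22500 = 150.
q = (544 − 150)/2 = 197, p = (544 + 150)/2 = 347.
Check: 197 · 347 = 68359.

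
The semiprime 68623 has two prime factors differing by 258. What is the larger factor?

Since p = q + 258, we have 68623 = q(q + 258), so q² + 258q − 68623 = 0.
Discriminant: 258² + 4·68623 = 66564 + 274492 = 341056; √341056 = 584.
q = (−258 + 584)/2 = 163, and p = q + 258 = 421.
Check: 163 · 421 = 68623.

421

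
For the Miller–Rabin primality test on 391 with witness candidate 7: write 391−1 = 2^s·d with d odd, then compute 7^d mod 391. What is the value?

391 − 1 = 390 = 2^1 · 195, so d = 195.
7^1 ≡ 7 (mod 391)
7^2 ≡ 7^2 = 49 ≡ 49 (mod 391)
7^4 ≡ 49^2 = 2401 ≡ 55 (mod 391)
7^8 ≡ 55^2 = 3025 ≡ 288 (mod 391)
7^16 ≡ 288^2 = 82944 ≡ 52 (mod 391)
7^32 ≡ 52^2 = 2704 ≡ 358 (mod 391)
7^64 ≡ 358^2 = 128164 ≡ 307 (mod 391)
7^128 ≡ 307^2 = 94249 ≡ 18 (mod 391)
195 = 128 + 64 + 2 + 1 in binary powers of 2.
So 7^195 ≡ 18 · 307 · 49 · 7 ≡ 241 (mod 391).
Squaring chain: 241; never reaches −1, so base 7 is a Miller–Rabin witness that 391 is composite.

241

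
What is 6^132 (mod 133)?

106

6^1 ≡ 6 (mod 133)
6^2 ≡ 6^2 = 36 ≡ 36 (mod 133)
6^4 ≡ 36^2 = 1296 ≡ 99 (mod 133)
6^8 ≡ 99^2 = 9801 ≡ 92 (mod 133)
6^16 ≡ 92^2 = 8464 ≡ 85 (mod 133)
6^32 ≡ 85^2 = 7225 ≡ 43 (mod 133)
6^64 ≡ 43^2 = 1849 ≡ 120 (mod 133)
6^128 ≡ 120^2 = 14400 ≡ 36 (mod 133)
132 = 128 + 4 in binary powers of 2.
So 6^132 ≡ 36 · 99 ≡ 106 (mod 133).
Since 106 ≠ 1, base 6 is a Fermat witness: 133 is composite.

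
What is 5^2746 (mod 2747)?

332

5^1 ≡ 5 (mod 2747)
5^2 ≡ 5^2 = 25 ≡ 25 (mod 2747)
5^4 ≡ 25^2 = 625 ≡ 625 (mod 2747)
5^8 ≡ 625^2 = 390625 ≡ 551 (mod 2747)
5^16 ≡ 551^2 = 303601 ≡ 1431 (mod 2747)
5^32 ≡ 1431^2 = 2047761 ≡ 1246 (mod 2747)
5^64 ≡ 1246^2 = 1552516 ≡ 461 (mod 2747)
5^128 ≡ 461^2 = 212521 ≡ 1002 (mod 2747)
5^256 ≡ 1002^2 = 1004004 ≡ 1349 (mod 2747)
5^512 ≡ 1349^2 = 1819801 ≡ 1287 (mod 2747)
5^1024 ≡ 1287^2 = 1656369 ≡ 2675 (mod 2747)
5^2048 ≡ 2675^2 = 7155625 ≡ 2437 (mod 2747)
2746 = 2048 + 512 + 128 + 32 + 16 + 8 + 2 in binary powers of 2.
So 5^2746 ≡ 2437 · 1287 · 1002 · 1246 · 1431 · 551 · 25 ≡ 332 (mod 2747).
Since 332 ≠ 1, base 5 is a Fermat witness: 2747 is composite.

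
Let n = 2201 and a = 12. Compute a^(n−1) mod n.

12^1 ≡ 12 (mod 2201)
12^2 ≡ 12^2 = 144 ≡ 144 (mod 2201)
12^4 ≡ 144^2 = 20736 ≡ 927 (mod 2201)
12^8 ≡ 927^2 = 859329 ≡ 939 (mod 2201)
12^16 ≡ 939^2 = 881721 ≡ 1321 (mod 2201)
12^32 ≡ 1321^2 = 1745041 ≡ 1849 (mod 2201)
12^64 ≡ 1849^2 = 3418801 ≡ 648 (mod 2201)
12^128 ≡ 648^2 = 419904 ≡ 1714 (mod 2201)
12^256 ≡ 1714^2 = 2937796 ≡ 1662 (mod 2201)
12^512 ≡ 1662^2 = 2762244 ≡ 2190 (mod 2201)
12^1024 ≡ 2190^2 = 4796100 ≡ 121 (mod 2201)
12^2048 ≡ 121^2 = 14641 ≡ 1435 (mod 2201)
2200 = 2048 + 128 + 16 + 8 in binary powers of 2.
So 12^2200 ≡ 1435 · 1714 · 1321 · 939 ≡ 676 (mod 2201).
Since 676 ≠ 1, base 12 is a Fermat witness: 2201 is composite.

676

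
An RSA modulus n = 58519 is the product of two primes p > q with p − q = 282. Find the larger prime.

Since p = q + 282, we have 58519 = q(q + 282), so q² + 282q − 58519 = 0.
Discriminant: 282² + 4·58519 = 79524 + 234076 = 313600; √313600 = 560.
q = (−282 + 560)/2 = 139, and p = q + 282 = 421.
Check: 139 · 421 = 58519.

421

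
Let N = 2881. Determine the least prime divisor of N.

2881 is odd.
Digit sum 19, not divisible by 3.
Ends in 1: not divisible by 5.
7: 2881 = 7·411 + 4
11: 2881 = 11·261 + 10
13: 2881 = 13·221 + 8
17: 2881 = 17·169 + 8
19: 2881 = 19·151 + 12
23: 2881 = 23·125 + 6
29: 2881 = 29·99 + 10
31: 2881 = 31·92 + 29
37: 2881 = 37·77 + 32
41: 2881 = 41·70 + 11
43: 2881 = 43·67

43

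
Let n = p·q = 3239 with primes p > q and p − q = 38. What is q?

41

Since p = q + 38, we have 3239 = q(q + 38), so q² + 38q − 3239 = 0.
Discriminant: 38² + 4·3239 = 1444 + 12956 = 14400; √14400 = 120.
q = (−38 + 120)/2 = 41, and p = q + 38 = 79.
Check: 41 · 79 = 3239.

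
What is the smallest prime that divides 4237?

4237 is odd.
Digit sum 16, not divisible by 3.
Ends in 7: not divisible by 5.
7: 4237 = 7·605 + 2
11: 4237 = 11·385 + 2
13: 4237 = 13·325 + 12
17: 4237 = 17·249 + 4
19: 4237 = 19·223

19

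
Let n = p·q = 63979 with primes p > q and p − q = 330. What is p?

Since p = q + 330, we have 63979 = q(q + 330), so q² + 330q − 63979 = 0.
Discriminant: 330² + 4·63979 = 108900 + 255916 = 364816; √364816 = 604.
q = (−330 + 604)/2 = 137, and p = q + 330 = 467.
Check: 137 · 467 = 63979.

467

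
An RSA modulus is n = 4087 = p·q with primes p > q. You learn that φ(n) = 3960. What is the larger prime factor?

67

φ(n) = (p−1)(q−1) = n − (p+q) + 1, so p + q = 4087 − 3960 + 1 = 128.
p and q are the roots of t² − 128t + 4087 = 0.
Discriminant: 128² − 4·4087 = 16384 − 16348 = 36; √36 = 6.
q = (128 − 6)/2 = 61, p = (128 + 6)/2 = 67.
Check: 61 · 67 = 4087.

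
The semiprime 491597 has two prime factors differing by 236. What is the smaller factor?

Since p = q + 236, we have 491597 = q(q + 236), so q² + 236q − 491597 = 0.
Discriminant: 236² + 4·491597 = 55696 + 1966388 = 2022084; √2022084 = 1422.
q = (−236 + 1422)/2 = 593, and p = q + 236 = 829.
Check: 593 · 829 = 491597.

593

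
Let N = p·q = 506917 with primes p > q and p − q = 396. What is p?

937

Since p = q + 396, we have 506917 = q(q + 396), so q² + 396q − 506917 = 0.
Discriminant: 396² + 4·506917 = 156816 + 2027668 = 2184484; √2184484 = 1478.
q = (−396 + 1478)/2 = 541, and p = q + 396 = 937.
Check: 541 · 937 = 506917.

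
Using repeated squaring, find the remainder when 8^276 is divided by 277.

1

8^1 ≡ 8 (mod 277)
8^2 ≡ 8^2 = 64 ≡ 64 (mod 277)
8^4 ≡ 64^2 = 4096 ≡ 218 (mod 277)
8^8 ≡ 218^2 = 47524 ≡ 157 (mod 277)
8^16 ≡ 157^2 = 24649 ≡ 273 (mod 277)
8^32 ≡ 273^2 = 74529 ≡ 16 (mod 277)
8^64 ≡ 16^2 = 256 ≡ 256 (mod 277)
8^128 ≡ 256^2 = 65536 ≡ 164 (mod 277)
8^256 ≡ 164^2 = 26896 ≡ 27 (mod 277)
276 = 256 + 16 + 4 in binary powers of 2.
So 8^276 ≡ 27 · 273 · 218 ≡ 1 (mod 277).
Since the result is 1, base 8 gives no evidence that 277 is composite.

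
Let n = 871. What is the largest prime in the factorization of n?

871 = 13 · 67
67 is prime.
So 871 = 13 · 67; the largest prime factor is 67.

67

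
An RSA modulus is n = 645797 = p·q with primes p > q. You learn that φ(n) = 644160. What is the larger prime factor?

φ(n) = (p−1)(q−1) = n − (p+q) + 1, so p + q = 645797 − 644160 + 1 = 1638.
p and q are the roots of t² − 1638t + 645797 = 0.
Discriminant: 1638² − 4·645797 = 2683044 − 2583188 = 99856; √99856 = 316.
q = (1638 − 316)/2 = 661, p = (1638 + 316)/2 = 977.
Check: 661 · 977 = 645797.

977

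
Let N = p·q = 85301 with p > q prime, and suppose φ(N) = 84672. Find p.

φ(n) = (p−1)(q−1) = n − (p+q) + 1, so p + q = 85301 − 84672 + 1 = 630.
p and q are the roots of t² − 630t + 85301 = 0.
Discriminant: 630² − 4·85301 = 396900 − 341204 = 55696; √55696 = 236.
q = (630 − 236)/2 = 197, p = (630 + 236)/2 = 433.
Check: 197 · 433 = 85301.

433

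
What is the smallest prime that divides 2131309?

2131309 is odd.
Digit sum 19, not divisible by 3.
Ends in 9: not divisible by 5.
7: 2131309 = 7·304472 + 5
11: 2131309 = 11·193755 + 4
13: 2131309 = 13·163946 + 11
17: 2131309 = 17·125371 + 2
19: 2131309 = 19·112174 + 3
23: 2131309 = 23·92665 + 14
29: 2131309 = 29·73493 + 12
31: 2131309 = 31·68751 + 28
37: 2131309 = 37·57602 + 35
41: 2131309 = 41·51983 + 6
43: 2131309 = 43·49565 + 14
47: 2131309 = 47·45347

47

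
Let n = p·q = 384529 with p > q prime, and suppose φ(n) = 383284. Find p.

φ(n) = (p−1)(q−1) = n − (p+q) + 1, so p + q = 384529 − 383284 + 1 = 1246.
p and q are the roots of t² − 1246t + 384529 = 0.
Discriminant: 1246² − 4·384529 = 1552516 − 1538116 = 14400; √14400 = 120.
q = (1246 − 120)/2 = 563, p = (1246 + 120)/2 = 683.
Check: 563 · 683 = 384529.

683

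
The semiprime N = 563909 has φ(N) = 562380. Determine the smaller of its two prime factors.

619

φ(n) = (p−1)(q−1) = n − (p+q) + 1, so p + q = 563909 − 562380 + 1 = 1530.
p and q are the roots of t² − 1530t + 563909 = 0.
Discriminant: 1530² − 4·563909 = 2340900 − 2255636 = 85264; √85264 = 292.
q = (1530 − 292)/2 = 619, p = (1530 + 292)/2 = 911.
Check: 619 · 911 = 563909.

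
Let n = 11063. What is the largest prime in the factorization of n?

37

11063 = 13 · 851
851 = 23 · 37
37 is prime.
So 11063 = 13 · 23 · 37; the largest prime factor is 37.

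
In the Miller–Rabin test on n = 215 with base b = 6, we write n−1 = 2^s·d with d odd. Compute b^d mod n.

36

215 − 1 = 214 = 2^1 · 107, so d = 107.
6^1 ≡ 6 (mod 215)
6^2 ≡ 6^2 = 36 ≡ 36 (mod 215)
6^4 ≡ 36^2 = 1296 ≡ 6 (mod 215)
6^8 ≡ 6^2 = 36 ≡ 36 (mod 215)
6^16 ≡ 36^2 = 1296 ≡ 6 (mod 215)
6^32 ≡ 6^2 = 36 ≡ 36 (mod 215)
6^64 ≡ 36^2 = 1296 ≡ 6 (mod 215)
107 = 64 + 32 + 8 + 2 + 1 in binary powers of 2.
So 6^107 ≡ 6 · 36 · 36 · 36 · 6 ≡ 36 (mod 215).
Squaring chain: 36; never reaches −1, so base 6 is a Miller–Rabin witness that 215 is composite.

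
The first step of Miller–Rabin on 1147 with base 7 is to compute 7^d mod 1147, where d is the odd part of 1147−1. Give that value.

1025

1147 − 1 = 1146 = 2^1 · 573, so d = 573.
7^1 ≡ 7 (mod 1147)
7^2 ≡ 7^2 = 49 ≡ 49 (mod 1147)
7^4 ≡ 49^2 = 2401 ≡ 107 (mod 1147)
7^8 ≡ 107^2 = 11449 ≡ 1126 (mod 1147)
7^16 ≡ 1126^2 = 1267876 ≡ 441 (mod 1147)
7^32 ≡ 441^2 = 194481 ≡ 638 (mod 1147)
7^64 ≡ 638^2 = 407044 ≡ 1006 (mod 1147)
7^128 ≡ 1006^2 = 1012036 ≡ 382 (mod 1147)
7^256 ≡ 382^2 = 145924 ≡ 255 (mod 1147)
7^512 ≡ 255^2 = 65025 ≡ 793 (mod 1147)
573 = 512 + 32 + 16 + 8 + 4 + 1 in binary powers of 2.
So 7^573 ≡ 793 · 638 · 441 · 1126 · 107 · 7 ≡ 1025 (mod 1147).
Squaring chain: 1025; never reaches −1, so base 7 is a Miller–Rabin witness that 1147 is composite.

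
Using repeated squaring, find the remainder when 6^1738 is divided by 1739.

739

6^1 ≡ 6 (mod 1739)
6^2 ≡ 6^2 = 36 ≡ 36 (mod 1739)
6^4 ≡ 36^2 = 1296 ≡ 1296 (mod 1739)
6^8 ≡ 1296^2 = 1679616 ≡ 1481 (mod 1739)
6^16 ≡ 1481^2 = 2193361 ≡ 482 (mod 1739)
6^32 ≡ 482^2 = 232324 ≡ 1037 (mod 1739)
6^64 ≡ 1037^2 = 1075369 ≡ 667 (mod 1739)
6^128 ≡ 667^2 = 444889 ≡ 1444 (mod 1739)
6^256 ≡ 1444^2 = 2085136 ≡ 75 (mod 1739)
6^512 ≡ 75^2 = 5625 ≡ 408 (mod 1739)
6^1024 ≡ 408^2 = 166464 ≡ 1259 (mod 1739)
1738 = 1024 + 512 + 128 + 64 + 8 + 2 in binary powers of 2.
So 6^1738 ≡ 1259 · 408 · 1444 · 667 · 1481 · 36 ≡ 739 (mod 1739).
Since 739 ≠ 1, base 6 is a Fermat witness: 1739 is composite.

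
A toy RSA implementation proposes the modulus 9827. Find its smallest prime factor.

9827 is odd.
Digit sum 26, not divisible by 3.
Ends in 7: not divisible by 5.
7: 9827 = 7·1403 + 6
11: 9827 = 11·893 + 4
13: 9827 = 13·755 + 12
17: 9827 = 17·578 + 1
19: 9827 = 19·517 + 4
23: 9827 = 23·427 + 6
29: 9827 = 29·338 + 25
31: 9827 = 31·317

31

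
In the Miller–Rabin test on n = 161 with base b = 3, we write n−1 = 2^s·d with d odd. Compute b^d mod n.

161 − 1 = 160 = 2^5 · 5, so d = 5.
3^1 ≡ 3 (mod 161)
3^2 ≡ 3^2 = 9 ≡ 9 (mod 161)
3^4 ≡ 9^2 = 81 ≡ 81 (mod 161)
5 = 4 + 1 in binary powers of 2.
So 3^5 ≡ 81 · 3 ≡ 82 (mod 161).
Squaring chain: 82 → 123 → 156 → 25 → 142; never reaches −1, so base 3 is a Miller–Rabin witness that 161 is composite.

82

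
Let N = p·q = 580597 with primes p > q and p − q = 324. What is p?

941

Since p = q + 324, we have 580597 = q(q + 324), so q² + 324q − 580597 = 0.
Discriminant: 324² + 4·580597 = 104976 + 2322388 = 2427364; √2427364 = 1558.
q = (−324 + 1558)/2 = 617, and p = q + 324 = 941.
Check: 617 · 941 = 580597.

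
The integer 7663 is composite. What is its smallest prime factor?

79

7663 is odd.
Digit sum 22, not divisible by 3.
Ends in 3: not divisible by 5.
7: 7663 = 7·1094 + 5
11: 7663 = 11·696 + 7
13: 7663 = 13·589 + 6
17: 7663 = 17·450 + 13
19: 7663 = 19·403 + 6
23: 7663 = 23·333 + 4
29: 7663 = 29·264 + 7
31: 7663 = 31·247 + 6
37: 7663 = 37·207 + 4
41: 7663 = 41·186 + 37
43: 7663 = 43·178 + 9
47: 7663 = 47·163 + 2
53: 7663 = 53·144 + 31
59: 7663 = 59·129 + 52
61: 7663 = 61·125 + 38
67: 7663 = 67·114 + 25
71: 7663 = 71·107 + 66
73: 7663 = 73·104 + 71
79: 7663 = 79·97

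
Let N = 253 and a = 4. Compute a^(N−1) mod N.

4^1 ≡ 4 (mod 253)
4^2 ≡ 4^2 = 16 ≡ 16 (mod 253)
4^4 ≡ 16^2 = 256 ≡ 3 (mod 253)
4^8 ≡ 3^2 = 9 ≡ 9 (mod 253)
4^16 ≡ 9^2 = 81 ≡ 81 (mod 253)
4^32 ≡ 81^2 = 6561 ≡ 236 (mod 253)
4^64 ≡ 236^2 = 55696 ≡ 36 (mod 253)
4^128 ≡ 36^2 = 1296 ≡ 31 (mod 253)
252 = 128 + 64 + 32 + 16 + 8 + 4 in binary powers of 2.
So 4^252 ≡ 31 · 36 · 236 · 81 · 9 · 3 ≡ 236 (mod 253).
Since 236 ≠ 1, base 4 is a Fermat witness: 253 is composite.

236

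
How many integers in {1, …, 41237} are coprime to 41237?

34272

Factor: 41237 = 7 · 43 · 137.
φ(41237) = (7−1) · (43−1) · (137−1) = 6 · 42 · 136 = 34272.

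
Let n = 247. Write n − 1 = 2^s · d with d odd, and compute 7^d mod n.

96

247 − 1 = 246 = 2^1 · 123, so d = 123.
7^1 ≡ 7 (mod 247)
7^2 ≡ 7^2 = 49 ≡ 49 (mod 247)
7^4 ≡ 49^2 = 2401 ≡ 178 (mod 247)
7^8 ≡ 178^2 = 31684 ≡ 68 (mod 247)
7^16 ≡ 68^2 = 4624 ≡ 178 (mod 247)
7^32 ≡ 178^2 = 31684 ≡ 68 (mod 247)
7^64 ≡ 68^2 = 4624 ≡ 178 (mod 247)
123 = 64 + 32 + 16 + 8 + 2 + 1 in binary powers of 2.
So 7^123 ≡ 178 · 68 · 178 · 68 · 49 · 7 ≡ 96 (mod 247).
Squaring chain: 96; never reaches −1, so base 7 is a Miller–Rabin witness that 247 is composite.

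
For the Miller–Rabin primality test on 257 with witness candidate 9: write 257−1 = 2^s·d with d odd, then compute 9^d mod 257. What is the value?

9

257 − 1 = 256 = 2^8 · 1, so d = 1.
9^1 ≡ 9 (mod 257)
1 = 1 in binary powers of 2.
So 9^1 ≡ 9 ≡ 9 (mod 257).
Squaring chain: 9 → 81 → 136 → 249 → 64 → 241 → 256 → 1; reaches −1, so base 9 does not prove 257 composite.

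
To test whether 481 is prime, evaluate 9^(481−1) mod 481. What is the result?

9^1 ≡ 9 (mod 481)
9^2 ≡ 9^2 = 81 ≡ 81 (mod 481)
9^4 ≡ 81^2 = 6561 ≡ 308 (mod 481)
9^8 ≡ 308^2 = 94864 ≡ 107 (mod 481)
9^16 ≡ 107^2 = 11449 ≡ 386 (mod 481)
9^32 ≡ 386^2 = 148996 ≡ 367 (mod 481)
9^64 ≡ 367^2 = 134689 ≡ 9 (mod 481)
9^128 ≡ 9^2 = 81 ≡ 81 (mod 481)
9^256 ≡ 81^2 = 6561 ≡ 308 (mod 481)
480 = 256 + 128 + 64 + 32 in binary powers of 2.
So 9^480 ≡ 308 · 81 · 9 · 367 ≡ 248 (mod 481).
Since 248 ≠ 1, base 9 is a Fermat witness: 481 is composite.

248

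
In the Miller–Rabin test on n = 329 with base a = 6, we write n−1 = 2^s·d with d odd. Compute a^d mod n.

329 − 1 = 328 = 2^3 · 41, so d = 41.
6^1 ≡ 6 (mod 329)
6^2 ≡ 6^2 = 36 ≡ 36 (mod 329)
6^4 ≡ 36^2 = 1296 ≡ 309 (mod 329)
6^8 ≡ 309^2 = 95481 ≡ 71 (mod 329)
6^16 ≡ 71^2 = 5041 ≡ 106 (mod 329)
6^32 ≡ 106^2 = 11236 ≡ 50 (mod 329)
41 = 32 + 8 + 1 in binary powers of 2.
So 6^41 ≡ 50 · 71 · 6 ≡ 244 (mod 329).
Squaring chain: 244 → 316 → 169; never reaches −1, so base 6 is a Miller–Rabin witness that 329 is composite.

244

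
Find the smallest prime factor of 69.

69 is odd.
Digit sum 15, divisible by 3.

3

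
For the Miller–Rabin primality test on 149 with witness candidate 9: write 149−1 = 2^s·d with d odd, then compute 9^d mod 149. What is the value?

148

149 − 1 = 148 = 2^2 · 37, so d = 37.
9^1 ≡ 9 (mod 149)
9^2 ≡ 9^2 = 81 ≡ 81 (mod 149)
9^4 ≡ 81^2 = 6561 ≡ 5 (mod 149)
9^8 ≡ 5^2 = 25 ≡ 25 (mod 149)
9^16 ≡ 25^2 = 625 ≡ 29 (mod 149)
9^32 ≡ 29^2 = 841 ≡ 96 (mod 149)
37 = 32 + 4 + 1 in binary powers of 2.
So 9^37 ≡ 96 · 5 · 9 ≡ 148 (mod 149).
Since 9^d ≡ 148 (mod 149), base 9 does not prove 149 composite.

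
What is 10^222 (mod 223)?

10^1 ≡ 10 (mod 223)
10^2 ≡ 10^2 = 100 ≡ 100 (mod 223)
10^4 ≡ 100^2 = 10000 ≡ 188 (mod 223)
10^8 ≡ 188^2 = 35344 ≡ 110 (mod 223)
10^16 ≡ 110^2 = 12100 ≡ 58 (mod 223)
10^32 ≡ 58^2 = 3364 ≡ 19 (mod 223)
10^64 ≡ 19^2 = 361 ≡ 138 (mod 223)
10^128 ≡ 138^2 = 19044 ≡ 89 (mod 223)
222 = 128 + 64 + 16 + 8 + 4 + 2 in binary powers of 2.
So 10^222 ≡ 89 · 138 · 58 · 110 · 188 · 100 ≡ 1 (mod 223).
Since the result is 1, base 10 gives no evidence that 223 is composite.

1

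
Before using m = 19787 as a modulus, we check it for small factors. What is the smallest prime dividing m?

19787 is odd.
Digit sum 32, not divisible by 3.
Ends in 7: not divisible by 5.
7: 19787 = 7·2826 + 5
11: 19787 = 11·1798 + 9
13: 19787 = 13·1522 + 1
17: 19787 = 17·1163 + 16
19: 19787 = 19·1041 + 8
23: 19787 = 23·860 + 7
29: 19787 = 29·682 + 9
31: 19787 = 31·638 + 9
37: 19787 = 37·534 + 29
41: 19787 = 41·482 + 25
43: 19787 = 43·460 + 7
47: 19787 = 47·421

47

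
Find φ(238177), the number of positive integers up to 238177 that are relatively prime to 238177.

223440

Factor: 238177 = 29 · 43 · 191.
φ(238177) = (29−1) · (43−1) · (191−1) = 28 · 42 · 190 = 223440.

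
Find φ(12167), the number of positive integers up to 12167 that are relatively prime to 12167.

11638

Factor: 12167 = 23^3.
φ(12167) = 23^2·(23−1) = 11638.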